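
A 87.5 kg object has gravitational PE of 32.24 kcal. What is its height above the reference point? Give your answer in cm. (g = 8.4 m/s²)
PE = mgh → h = PE/(mg) = 1.349e+05 J / (87.5 kg × 8.4 m/s²) = 183.5 m = 18350.0 cm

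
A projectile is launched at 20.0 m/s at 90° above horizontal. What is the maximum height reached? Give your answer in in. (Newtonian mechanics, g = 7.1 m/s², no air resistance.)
H = v₀²sin²(θ)/(2g) (with unit conversion) = 1109.0 in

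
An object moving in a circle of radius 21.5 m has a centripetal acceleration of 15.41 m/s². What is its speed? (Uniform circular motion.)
v = √(a_c × r) = √(15.41 × 21.5) = 18.2 m/s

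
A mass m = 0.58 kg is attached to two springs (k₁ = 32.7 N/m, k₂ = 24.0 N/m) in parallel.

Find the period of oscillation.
k_eq = k₁+k₂ = 56.7 N/m
T = 2π√(m/k_eq) = 2π√(0.58/56.7) = 0.6355 s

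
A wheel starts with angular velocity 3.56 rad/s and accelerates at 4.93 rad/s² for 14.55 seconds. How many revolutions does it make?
θ = ω₀t + ½αt² = 3.56×14.55 + ½×4.93×14.55² = 573.64 rad
Revolutions = θ/(2π) = 573.64/(2π) = 91.3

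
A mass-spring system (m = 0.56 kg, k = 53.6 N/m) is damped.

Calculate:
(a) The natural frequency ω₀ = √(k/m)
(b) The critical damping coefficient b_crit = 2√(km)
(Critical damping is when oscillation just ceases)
ω₀ = √(k/m) = √(53.6/0.56) = 9.783 rad/s
b_crit = 2√(km) = 2√(53.6×0.56) = 10.96 kg/s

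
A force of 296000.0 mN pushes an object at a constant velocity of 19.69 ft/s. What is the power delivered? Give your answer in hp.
P = Fv = 296 N × 6.002 m/s = 1776 W = 2.382 hp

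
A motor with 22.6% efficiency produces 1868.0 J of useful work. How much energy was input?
W_in = W_out/η = 1868.0/0.226 = 8265.5 J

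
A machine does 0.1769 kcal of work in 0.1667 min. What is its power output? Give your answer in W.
P = W/t = 740.1 J / 10 s = 74 W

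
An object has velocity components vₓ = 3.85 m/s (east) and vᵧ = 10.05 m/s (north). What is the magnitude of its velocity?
|v| = √(vₓ² + vᵧ²) = √(3.85² + 10.05²) = √(115.825) = 10.76 m/s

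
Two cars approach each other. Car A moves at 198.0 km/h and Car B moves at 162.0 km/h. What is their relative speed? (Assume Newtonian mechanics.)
v_rel = v_A + v_B = 198.0 + 162.0 = 360.0 km/h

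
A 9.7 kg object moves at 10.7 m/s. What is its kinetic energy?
KE = ½mv² = ½×9.7×10.7² = 555.2765 J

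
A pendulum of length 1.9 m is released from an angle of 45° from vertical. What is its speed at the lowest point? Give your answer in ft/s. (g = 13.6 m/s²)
h = L(1 − cosθ) = 1.9×(1 − cos45°) = 0.5565 m
v = √(2gh) = √(2×13.6×0.5565) = 3.891 m/s = 12.76 ft/s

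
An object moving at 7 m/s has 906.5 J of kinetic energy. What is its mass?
KE = ½mv² → m = 2KE/v² = 2×906.5/7² = 37.0 kg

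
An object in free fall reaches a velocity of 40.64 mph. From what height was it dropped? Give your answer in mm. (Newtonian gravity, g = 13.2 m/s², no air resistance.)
h = v²/(2g) (with unit conversion) = 12500.0 mm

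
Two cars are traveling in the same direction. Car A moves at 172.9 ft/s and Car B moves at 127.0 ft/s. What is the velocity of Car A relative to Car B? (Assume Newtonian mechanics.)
v_rel = v_A - v_B = 172.9 - 127.0 = 45.9 ft/s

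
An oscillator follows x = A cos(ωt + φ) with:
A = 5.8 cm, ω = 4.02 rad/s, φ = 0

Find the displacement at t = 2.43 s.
x = A cos(ωt + φ) = 5.8×cos(4.02×2.43 + 0) = -5.461 cm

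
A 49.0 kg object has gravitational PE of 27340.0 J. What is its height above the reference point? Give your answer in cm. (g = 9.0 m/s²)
PE = mgh → h = PE/(mg) = 2.734e+04 J / (49 kg × 9.0 m/s²) = 62 m = 6200.0 cm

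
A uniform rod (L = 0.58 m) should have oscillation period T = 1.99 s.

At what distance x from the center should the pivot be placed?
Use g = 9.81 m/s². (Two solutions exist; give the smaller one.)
T = 2π√((L²/12 + x²)/(gx)). Let c = T²g/(4π²) = 0.984.
x² − cx + L²/12 = 0 → x = (c − √(c² − L²/3))/2 = 0.02936 m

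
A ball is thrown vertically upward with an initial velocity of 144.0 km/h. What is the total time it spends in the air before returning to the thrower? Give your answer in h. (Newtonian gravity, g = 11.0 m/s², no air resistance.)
t_total = 2v₀/g (with unit conversion) = 0.00202 h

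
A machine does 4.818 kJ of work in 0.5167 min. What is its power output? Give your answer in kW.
P = W/t = 4818 J / 31 s = 155.4 W = 0.1554 kW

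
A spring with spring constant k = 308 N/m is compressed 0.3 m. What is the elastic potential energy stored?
PE = ½kx² = ½×308×0.3² = 13.86 J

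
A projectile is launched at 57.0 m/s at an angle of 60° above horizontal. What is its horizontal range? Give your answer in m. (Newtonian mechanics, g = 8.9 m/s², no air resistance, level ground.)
R = v₀² sin(2θ) / g = 316.1 m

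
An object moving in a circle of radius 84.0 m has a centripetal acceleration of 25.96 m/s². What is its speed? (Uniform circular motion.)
v = √(a_c × r) = √(25.96 × 84.0) = 46.7 m/s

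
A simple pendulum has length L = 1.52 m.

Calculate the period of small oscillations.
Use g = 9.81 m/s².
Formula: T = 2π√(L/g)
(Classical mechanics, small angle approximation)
T = 2π√(L/g) = 2π√(1.52/9.81) = 2.473 s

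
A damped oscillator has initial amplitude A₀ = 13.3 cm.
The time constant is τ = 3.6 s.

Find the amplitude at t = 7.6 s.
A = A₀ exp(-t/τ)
A = A₀ exp(−t/τ) = 13.3×exp(−7.6/3.6) = 1.611 cm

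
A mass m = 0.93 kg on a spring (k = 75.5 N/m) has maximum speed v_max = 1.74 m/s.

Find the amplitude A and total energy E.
½mv²_max = ½kA² → A = v_max√(m/k) = 1.74×√(0.93/75.5) = 0.1931 m = 19.31 cm
E = ½mv²_max = ½×0.93×1.74² = 1.408 J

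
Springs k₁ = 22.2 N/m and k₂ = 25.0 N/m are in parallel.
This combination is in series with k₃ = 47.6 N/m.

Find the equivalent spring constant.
k₁₂ = k₁ + k₂ = 47.2 N/m (parallel)
1/k_eq = 1/k₁₂ + 1/k₃ → k_eq = 23.7 N/m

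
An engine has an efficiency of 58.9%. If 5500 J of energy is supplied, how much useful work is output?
W_out = η × W_in = 0.589 × 5500 = 3239.5 J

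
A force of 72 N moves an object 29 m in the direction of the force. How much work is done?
W = Fd = 72×29 = 2088.0 J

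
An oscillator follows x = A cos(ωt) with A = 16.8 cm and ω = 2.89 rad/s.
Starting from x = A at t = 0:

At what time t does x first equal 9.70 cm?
cos(ωt) = x/A = 9.7/16.8 = 0.5774
ωt = arccos(0.5774) = 0.9553 rad
t = 0.9553/2.89 = 0.3305 s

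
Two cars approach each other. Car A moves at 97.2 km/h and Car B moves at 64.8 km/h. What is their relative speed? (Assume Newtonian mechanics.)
v_rel = v_A + v_B = 97.2 + 64.8 = 162.0 km/h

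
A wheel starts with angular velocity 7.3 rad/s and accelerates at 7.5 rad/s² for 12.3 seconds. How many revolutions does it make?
θ = ω₀t + ½αt² = 7.3×12.3 + ½×7.5×12.3² = 657.13 rad
Revolutions = θ/(2π) = 657.13/(2π) = 104.59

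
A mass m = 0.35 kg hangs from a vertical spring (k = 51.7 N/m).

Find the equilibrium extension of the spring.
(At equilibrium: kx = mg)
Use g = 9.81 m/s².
x_eq = mg/k = 0.35×9.81/51.7 = 0.06641 m = 6.641 cm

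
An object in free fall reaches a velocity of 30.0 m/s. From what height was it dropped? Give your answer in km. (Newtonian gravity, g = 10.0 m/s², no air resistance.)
h = v²/(2g) (with unit conversion) = 0.045 km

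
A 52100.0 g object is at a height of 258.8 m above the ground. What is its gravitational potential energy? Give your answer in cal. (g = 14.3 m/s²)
PE = mgh = 52.1 kg × 14.3 m/s² × 258.8 m = 1.928e+05 J = 46080.0 cal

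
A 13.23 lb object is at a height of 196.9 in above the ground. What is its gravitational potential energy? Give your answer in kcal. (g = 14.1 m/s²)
PE = mgh = 6.001 kg × 14.1 m/s² × 5.001 m = 423.2 J = 0.1011 kcal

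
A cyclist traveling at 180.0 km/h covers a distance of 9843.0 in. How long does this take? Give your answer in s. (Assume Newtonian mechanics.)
t = d/v (with unit conversion) = 5.0 s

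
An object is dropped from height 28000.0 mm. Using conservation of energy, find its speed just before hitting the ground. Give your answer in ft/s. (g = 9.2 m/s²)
mgh = ½mv² → v = √(2gh) = √(2×9.2×28) = 22.7 m/s = 74.47 ft/s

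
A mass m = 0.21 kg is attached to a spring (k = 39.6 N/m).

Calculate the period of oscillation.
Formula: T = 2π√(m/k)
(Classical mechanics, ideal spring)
T = 2π√(m/k) = 2π√(0.21/39.6) = 0.4576 s; f = 1/T = 2.186 Hz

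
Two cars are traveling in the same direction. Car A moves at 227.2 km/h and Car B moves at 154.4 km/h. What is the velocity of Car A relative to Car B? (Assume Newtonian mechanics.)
v_rel = v_A - v_B = 227.2 - 154.4 = 72.8 km/h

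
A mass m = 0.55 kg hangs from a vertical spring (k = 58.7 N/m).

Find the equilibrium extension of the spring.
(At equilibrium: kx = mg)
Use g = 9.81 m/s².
x_eq = mg/k = 0.55×9.81/58.7 = 0.09192 m = 9.192 cm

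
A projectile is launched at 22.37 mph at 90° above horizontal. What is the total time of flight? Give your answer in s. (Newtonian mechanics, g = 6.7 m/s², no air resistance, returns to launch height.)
T = 2v₀sin(θ)/g (with unit conversion) = 2.985 s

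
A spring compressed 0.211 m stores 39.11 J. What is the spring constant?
PE = ½kx² → k = 2PE/x² = 2×39.11/0.211² = 1757.0 N/m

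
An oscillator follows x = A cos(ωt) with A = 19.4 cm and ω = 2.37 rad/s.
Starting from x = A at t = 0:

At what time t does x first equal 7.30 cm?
cos(ωt) = x/A = 7.3/19.4 = 0.3763
ωt = arccos(0.3763) = 1.185 rad
t = 1.185/2.37 = 0.5 s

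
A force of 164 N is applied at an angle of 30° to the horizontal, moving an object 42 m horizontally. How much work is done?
W = Fd cosθ = 164×42×cos(30°) = 5965.2 J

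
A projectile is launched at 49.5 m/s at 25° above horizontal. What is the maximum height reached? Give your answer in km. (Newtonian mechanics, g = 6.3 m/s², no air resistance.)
H = v₀²sin²(θ)/(2g) (with unit conversion) = 0.03473 km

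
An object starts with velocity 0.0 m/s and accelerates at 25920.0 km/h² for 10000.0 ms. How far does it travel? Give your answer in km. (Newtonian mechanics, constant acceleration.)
d = v₀t + ½at² (with unit conversion) = 0.1 km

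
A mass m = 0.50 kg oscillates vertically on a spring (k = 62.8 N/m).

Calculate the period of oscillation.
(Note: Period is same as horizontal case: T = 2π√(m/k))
T = 2π√(m/k) = 2π√(0.5/62.8) = 0.5606 s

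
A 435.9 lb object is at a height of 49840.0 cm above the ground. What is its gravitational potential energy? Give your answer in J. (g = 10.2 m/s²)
PE = mgh = 197.7 kg × 10.2 m/s² × 498.4 m = 1.005e+06 J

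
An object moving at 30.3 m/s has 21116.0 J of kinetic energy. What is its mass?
KE = ½mv² → m = 2KE/v² = 2×21116.0/30.3² = 46.0 kg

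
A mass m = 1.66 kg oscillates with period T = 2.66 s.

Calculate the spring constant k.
T = 2π√(m/k) → k = m(2π/T)² = 1.66×(2π/2.66)² = 9.262 N/m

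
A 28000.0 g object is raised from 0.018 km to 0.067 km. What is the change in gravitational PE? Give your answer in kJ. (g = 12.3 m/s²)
ΔPE = mg(h₂ − h₁) = 28 kg × 12.3 m/s² × (67 − 18) m = 1.688e+04 J = 16.88 kJ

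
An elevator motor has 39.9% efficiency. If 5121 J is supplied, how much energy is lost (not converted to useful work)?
W_out = η × W_in = 0.399×5121 = 2043.3 J
W_lost = W_in − W_out = 5121 − 2043.3 = 3077.7 J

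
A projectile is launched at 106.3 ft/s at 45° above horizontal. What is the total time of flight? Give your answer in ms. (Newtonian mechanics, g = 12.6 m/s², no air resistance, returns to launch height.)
T = 2v₀sin(θ)/g (with unit conversion) = 3637.0 ms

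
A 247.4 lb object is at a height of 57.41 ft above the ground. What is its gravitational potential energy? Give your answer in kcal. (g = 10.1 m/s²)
PE = mgh = 112.2 kg × 10.1 m/s² × 17.5 m = 1.983e+04 J = 4.74 kcal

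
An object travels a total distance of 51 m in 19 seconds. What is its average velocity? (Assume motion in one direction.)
v_avg = Δd / Δt = 51 / 19 = 2.68 m/s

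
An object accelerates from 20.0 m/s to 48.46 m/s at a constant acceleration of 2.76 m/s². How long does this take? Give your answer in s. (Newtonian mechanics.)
t = (v - v₀)/a = 10.31 s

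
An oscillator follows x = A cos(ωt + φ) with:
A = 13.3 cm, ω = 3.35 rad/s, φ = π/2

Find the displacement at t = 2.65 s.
x = A cos(ωt + φ) = 13.3×cos(3.35×2.65 + π/2) = -6.921 cm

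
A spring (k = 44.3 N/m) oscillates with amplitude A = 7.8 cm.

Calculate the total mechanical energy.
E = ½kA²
E = ½kA² = ½×44.3×(0.078)² = 0.1348 J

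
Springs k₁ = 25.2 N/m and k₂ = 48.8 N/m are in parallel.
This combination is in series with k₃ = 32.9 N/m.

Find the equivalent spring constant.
k₁₂ = k₁ + k₂ = 74 N/m (parallel)
1/k_eq = 1/k₁₂ + 1/k₃ → k_eq = 22.77 N/m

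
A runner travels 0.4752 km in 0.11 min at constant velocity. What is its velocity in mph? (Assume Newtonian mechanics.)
v = d/t (with unit conversion) = 161.1 mph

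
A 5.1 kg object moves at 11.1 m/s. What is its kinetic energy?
KE = ½mv² = ½×5.1×11.1² = 314.1855 J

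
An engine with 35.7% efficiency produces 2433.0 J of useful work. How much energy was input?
W_in = W_out/η = 2433.0/0.357 = 6815.1 J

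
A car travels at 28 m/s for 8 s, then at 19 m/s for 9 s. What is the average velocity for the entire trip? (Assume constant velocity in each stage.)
d₁ = v₁t₁ = 28 × 8 = 224 m
d₂ = v₂t₂ = 19 × 9 = 171 m
d_total = 395 m, t_total = 17 s
v_avg = d_total/t_total = 395/17 = 23.24 m/s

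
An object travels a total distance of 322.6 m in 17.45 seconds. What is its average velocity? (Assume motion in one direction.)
v_avg = Δd / Δt = 322.6 / 17.45 = 18.49 m/s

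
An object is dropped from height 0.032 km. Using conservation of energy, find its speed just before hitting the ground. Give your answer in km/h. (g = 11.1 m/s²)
mgh = ½mv² → v = √(2gh) = √(2×11.1×32) = 26.65 m/s = 95.95 km/h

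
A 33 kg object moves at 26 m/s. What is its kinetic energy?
KE = ½mv² = ½×33×26² = 11154.0 J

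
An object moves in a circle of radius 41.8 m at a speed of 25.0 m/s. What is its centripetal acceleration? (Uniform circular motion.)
a_c = v²/r = 25.0²/41.8 = 625/41.8 = 14.95 m/s²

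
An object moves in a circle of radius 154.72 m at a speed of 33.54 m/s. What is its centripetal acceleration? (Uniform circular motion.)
a_c = v²/r = 33.54²/154.72 = 1124.93/154.72 = 7.27 m/s²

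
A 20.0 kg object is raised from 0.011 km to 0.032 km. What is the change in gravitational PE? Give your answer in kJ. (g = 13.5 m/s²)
ΔPE = mg(h₂ − h₁) = 20 kg × 13.5 m/s² × (32 − 11) m = 5670 J = 5.67 kJ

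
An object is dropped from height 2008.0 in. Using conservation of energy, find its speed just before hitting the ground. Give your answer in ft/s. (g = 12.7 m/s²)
mgh = ½mv² → v = √(2gh) = √(2×12.7×51) = 35.99 m/s = 118.1 ft/s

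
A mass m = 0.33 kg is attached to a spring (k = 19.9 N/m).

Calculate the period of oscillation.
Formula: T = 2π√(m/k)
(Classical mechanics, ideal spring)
T = 2π√(m/k) = 2π√(0.33/19.9) = 0.8091 s; f = 1/T = 1.236 Hz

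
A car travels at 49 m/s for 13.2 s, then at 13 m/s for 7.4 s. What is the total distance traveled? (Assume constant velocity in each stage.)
d₁ = v₁t₁ = 49 × 13.2 = 646.8 m
d₂ = v₂t₂ = 13 × 7.4 = 96.2 m
d_total = 646.8 + 96.2 = 743.0 m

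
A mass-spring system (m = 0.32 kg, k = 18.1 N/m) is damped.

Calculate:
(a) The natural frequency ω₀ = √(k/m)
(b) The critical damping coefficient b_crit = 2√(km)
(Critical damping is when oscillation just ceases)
ω₀ = √(k/m) = √(18.1/0.32) = 7.521 rad/s
b_crit = 2√(km) = 2√(18.1×0.32) = 4.813 kg/s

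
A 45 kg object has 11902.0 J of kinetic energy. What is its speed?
KE = ½mv² → v = √(2KE/m) = √(2×11902.0/45) = 23.0 m/s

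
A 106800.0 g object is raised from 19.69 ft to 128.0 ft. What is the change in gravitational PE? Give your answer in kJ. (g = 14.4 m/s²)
ΔPE = mg(h₂ − h₁) = 106.8 kg × 14.4 m/s² × (39.01 − 6.002) m = 5.077e+04 J = 50.77 kJ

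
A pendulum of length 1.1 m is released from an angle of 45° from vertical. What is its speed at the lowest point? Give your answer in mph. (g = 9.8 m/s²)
h = L(1 − cosθ) = 1.1×(1 − cos45°) = 0.3222 m
v = √(2gh) = √(2×9.8×0.3222) = 2.513 m/s = 5.621 mph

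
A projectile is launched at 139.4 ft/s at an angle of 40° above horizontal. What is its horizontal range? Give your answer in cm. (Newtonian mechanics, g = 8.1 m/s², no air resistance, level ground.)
R = v₀² sin(2θ) / g (with unit conversion) = 21950.0 cm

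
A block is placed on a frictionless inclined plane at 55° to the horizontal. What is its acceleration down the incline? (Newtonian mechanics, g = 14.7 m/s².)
a = g sin(θ) = 14.7 × sin(55°) = 14.7 × 0.8192 = 12.04 m/s²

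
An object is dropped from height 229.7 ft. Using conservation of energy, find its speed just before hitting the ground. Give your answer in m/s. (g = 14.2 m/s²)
mgh = ½mv² → v = √(2gh) = √(2×14.2×70.01) = 44.59 m/s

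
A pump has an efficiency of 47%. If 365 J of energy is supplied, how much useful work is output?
W_out = η × W_in = 0.47 × 365 = 171.55 J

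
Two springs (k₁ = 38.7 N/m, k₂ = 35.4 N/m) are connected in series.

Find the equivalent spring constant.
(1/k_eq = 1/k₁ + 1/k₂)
1/k_eq = 1/38.7 + 1/35.4 = 0.054088; k_eq = 18.49 N/m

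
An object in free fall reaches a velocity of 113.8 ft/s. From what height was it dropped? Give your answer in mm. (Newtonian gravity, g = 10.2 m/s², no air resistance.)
h = v²/(2g) (with unit conversion) = 58980.0 mm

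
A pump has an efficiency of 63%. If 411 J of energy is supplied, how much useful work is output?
W_out = η × W_in = 0.63 × 411 = 258.93 J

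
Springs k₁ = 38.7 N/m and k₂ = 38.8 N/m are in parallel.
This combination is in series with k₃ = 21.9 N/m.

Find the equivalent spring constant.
k₁₂ = k₁ + k₂ = 77.5 N/m (parallel)
1/k_eq = 1/k₁₂ + 1/k₃ → k_eq = 17.07 N/m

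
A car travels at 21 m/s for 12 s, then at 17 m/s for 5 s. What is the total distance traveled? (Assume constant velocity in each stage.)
d₁ = v₁t₁ = 21 × 12 = 252 m
d₂ = v₂t₂ = 17 × 5 = 85 m
d_total = 252 + 85 = 337 m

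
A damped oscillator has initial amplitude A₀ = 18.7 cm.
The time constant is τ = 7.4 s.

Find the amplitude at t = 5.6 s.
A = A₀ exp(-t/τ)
A = A₀ exp(−t/τ) = 18.7×exp(−5.6/7.4) = 8.774 cm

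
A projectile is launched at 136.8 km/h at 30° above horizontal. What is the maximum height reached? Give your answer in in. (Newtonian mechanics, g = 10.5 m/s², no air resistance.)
H = v₀²sin²(θ)/(2g) (with unit conversion) = 676.8 in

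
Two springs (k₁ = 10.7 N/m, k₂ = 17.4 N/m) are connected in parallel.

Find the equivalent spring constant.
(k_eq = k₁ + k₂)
k_eq = k₁ + k₂ = 10.7 + 17.4 = 28.1 N/m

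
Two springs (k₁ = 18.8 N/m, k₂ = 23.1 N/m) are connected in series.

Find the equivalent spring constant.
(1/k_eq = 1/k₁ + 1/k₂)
1/k_eq = 1/18.8 + 1/23.1 = 0.096482; k_eq = 10.36 N/m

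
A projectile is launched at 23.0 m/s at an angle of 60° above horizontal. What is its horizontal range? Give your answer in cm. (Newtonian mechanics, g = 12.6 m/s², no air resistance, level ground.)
R = v₀² sin(2θ) / g (with unit conversion) = 3636.0 cm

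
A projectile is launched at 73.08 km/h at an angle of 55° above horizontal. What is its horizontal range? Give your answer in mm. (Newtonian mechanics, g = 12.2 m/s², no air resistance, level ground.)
R = v₀² sin(2θ) / g (with unit conversion) = 31740.0 mm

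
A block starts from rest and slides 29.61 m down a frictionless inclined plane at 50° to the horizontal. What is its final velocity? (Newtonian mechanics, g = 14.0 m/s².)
a = g sin(θ) = 14.0 × sin(50°) = 10.72 m/s²
v = √(2ad) = √(2 × 10.72 × 29.61) = 25.2 m/s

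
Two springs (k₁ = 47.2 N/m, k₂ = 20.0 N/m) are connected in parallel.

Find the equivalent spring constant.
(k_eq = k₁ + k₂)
k_eq = k₁ + k₂ = 47.2 + 20.0 = 67.2 N/m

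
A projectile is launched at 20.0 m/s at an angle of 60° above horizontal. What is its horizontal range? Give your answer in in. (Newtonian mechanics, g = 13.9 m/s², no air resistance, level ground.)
R = v₀² sin(2θ) / g (with unit conversion) = 981.2 in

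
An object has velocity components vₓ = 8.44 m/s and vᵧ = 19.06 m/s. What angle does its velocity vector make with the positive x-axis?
θ = arctan(vᵧ/vₓ) = arctan(19.06/8.44) = 66.12°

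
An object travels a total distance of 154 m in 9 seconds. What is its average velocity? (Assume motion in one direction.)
v_avg = Δd / Δt = 154 / 9 = 17.11 m/s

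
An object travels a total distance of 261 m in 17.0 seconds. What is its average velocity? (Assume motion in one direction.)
v_avg = Δd / Δt = 261 / 17.0 = 15.35 m/s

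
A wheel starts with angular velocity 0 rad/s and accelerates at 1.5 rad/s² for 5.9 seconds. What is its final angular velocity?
ω = ω₀ + αt = 0 + 1.5 × 5.9 = 8.85 rad/s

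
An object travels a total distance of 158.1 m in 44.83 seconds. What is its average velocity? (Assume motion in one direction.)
v_avg = Δd / Δt = 158.1 / 44.83 = 3.53 m/s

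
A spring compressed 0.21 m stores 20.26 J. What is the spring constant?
PE = ½kx² → k = 2PE/x² = 2×20.26/0.21² = 918.8 N/m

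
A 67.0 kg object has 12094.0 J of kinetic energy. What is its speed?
KE = ½mv² → v = √(2KE/m) = √(2×12094.0/67.0) = 19.0 m/s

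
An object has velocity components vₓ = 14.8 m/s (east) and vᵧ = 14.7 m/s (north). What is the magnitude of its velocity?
|v| = √(vₓ² + vᵧ²) = √(14.8² + 14.7²) = √(435.13) = 20.86 m/s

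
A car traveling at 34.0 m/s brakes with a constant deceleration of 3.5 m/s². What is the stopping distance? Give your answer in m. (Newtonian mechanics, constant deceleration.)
d = v₀² / (2a) = 165.1 m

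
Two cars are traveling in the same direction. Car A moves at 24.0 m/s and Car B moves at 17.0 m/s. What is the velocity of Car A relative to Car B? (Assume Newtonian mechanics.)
v_rel = v_A - v_B = 24.0 - 17.0 = 7.0 m/s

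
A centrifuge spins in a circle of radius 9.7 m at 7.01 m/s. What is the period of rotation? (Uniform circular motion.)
T = 2πr/v = 2π×9.7/7.01 = 8.69 s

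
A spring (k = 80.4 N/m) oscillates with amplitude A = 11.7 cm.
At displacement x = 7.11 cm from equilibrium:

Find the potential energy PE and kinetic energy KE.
E_total = ½kA² = ½×80.4×(0.117)² = 0.5503 J
PE = ½kx² = ½×80.4×(0.0711)² = 0.2032 J
KE = E_total − PE = 0.3471 J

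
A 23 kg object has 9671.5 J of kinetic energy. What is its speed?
KE = ½mv² → v = √(2KE/m) = √(2×9671.5/23) = 29.0 m/s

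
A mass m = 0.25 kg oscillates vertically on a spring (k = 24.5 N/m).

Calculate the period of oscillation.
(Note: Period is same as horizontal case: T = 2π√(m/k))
T = 2π√(m/k) = 2π√(0.25/24.5) = 0.6347 s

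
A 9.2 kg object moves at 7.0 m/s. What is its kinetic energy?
KE = ½mv² = ½×9.2×7.0² = 225.4 J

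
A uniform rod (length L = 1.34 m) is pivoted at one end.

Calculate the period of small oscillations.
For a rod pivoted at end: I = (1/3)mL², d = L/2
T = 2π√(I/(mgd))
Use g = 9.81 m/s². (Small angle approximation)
I/m = (1/3)L² = 0.5985 m²; d = L/2 = 0.67 m
T = 2π√(I/(mgd)) = 2π√(0.5985/(9.81×0.67)) = 1.896 s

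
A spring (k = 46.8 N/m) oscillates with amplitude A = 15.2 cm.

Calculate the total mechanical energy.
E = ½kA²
E = ½kA² = ½×46.8×(0.152)² = 0.5406 J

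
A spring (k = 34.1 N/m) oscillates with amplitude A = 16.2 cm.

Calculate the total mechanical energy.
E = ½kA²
E = ½kA² = ½×34.1×(0.162)² = 0.4475 J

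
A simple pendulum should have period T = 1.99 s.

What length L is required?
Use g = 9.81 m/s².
T = 2π√(L/g) → L = g(T/2π)² = 9.81×(1.99/2π)² = 0.984 m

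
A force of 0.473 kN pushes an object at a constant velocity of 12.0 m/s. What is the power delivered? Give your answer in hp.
P = Fv = 473 N × 12 m/s = 5676 W = 7.612 hp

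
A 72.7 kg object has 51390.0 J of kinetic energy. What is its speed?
KE = ½mv² → v = √(2KE/m) = √(2×51390.0/72.7) = 37.6 m/s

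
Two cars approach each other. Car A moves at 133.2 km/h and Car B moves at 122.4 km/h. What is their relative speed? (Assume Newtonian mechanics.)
v_rel = v_A + v_B = 133.2 + 122.4 = 255.6 km/h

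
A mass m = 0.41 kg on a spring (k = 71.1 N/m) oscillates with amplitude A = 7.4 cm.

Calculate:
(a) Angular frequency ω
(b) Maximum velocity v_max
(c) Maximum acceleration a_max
ω = √(k/m) = √(71.1/0.41) = 13.17 rad/s
v_max = ωA = 13.17×0.074 = 0.9745 m/s
a_max = ω²A = 13.17²×0.074 = 12.83 m/s²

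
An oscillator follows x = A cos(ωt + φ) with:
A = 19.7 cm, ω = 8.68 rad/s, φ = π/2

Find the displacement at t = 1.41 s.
x = A cos(ωt + φ) = 19.7×cos(8.68×1.41 + π/2) = 6.338 cm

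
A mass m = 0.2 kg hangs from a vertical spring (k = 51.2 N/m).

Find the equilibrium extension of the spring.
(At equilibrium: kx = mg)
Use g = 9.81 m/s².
x_eq = mg/k = 0.2×9.81/51.2 = 0.03832 m = 3.832 cm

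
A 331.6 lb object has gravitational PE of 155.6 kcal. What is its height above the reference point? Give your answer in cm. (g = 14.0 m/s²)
PE = mgh → h = PE/(mg) = 6.51e+05 J / (150.4 kg × 14.0 m/s²) = 309.2 m = 30920.0 cm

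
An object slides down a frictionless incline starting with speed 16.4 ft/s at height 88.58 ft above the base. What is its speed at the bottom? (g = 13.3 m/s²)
½mv₀² + mgh = ½mv² → v = √(v₀² + 2gh) = √(4.999² + 2×13.3×27) = 27.26 m/s = 89.44 ft/s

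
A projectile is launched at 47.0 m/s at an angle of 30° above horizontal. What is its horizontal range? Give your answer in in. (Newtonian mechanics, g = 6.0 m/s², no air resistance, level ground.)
R = v₀² sin(2θ) / g (with unit conversion) = 12550.0 in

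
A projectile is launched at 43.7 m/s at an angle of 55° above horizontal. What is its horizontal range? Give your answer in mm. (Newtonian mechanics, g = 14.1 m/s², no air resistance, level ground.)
R = v₀² sin(2θ) / g (with unit conversion) = 127300.0 mm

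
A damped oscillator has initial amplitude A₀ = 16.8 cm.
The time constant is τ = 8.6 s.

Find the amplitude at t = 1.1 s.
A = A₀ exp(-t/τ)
A = A₀ exp(−t/τ) = 16.8×exp(−1.1/8.6) = 14.78 cm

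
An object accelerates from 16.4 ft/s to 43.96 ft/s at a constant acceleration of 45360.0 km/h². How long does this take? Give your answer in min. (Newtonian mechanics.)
t = (v - v₀)/a (with unit conversion) = 0.04 min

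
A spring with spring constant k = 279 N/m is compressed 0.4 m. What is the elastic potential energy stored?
PE = ½kx² = ½×279×0.4² = 22.32 J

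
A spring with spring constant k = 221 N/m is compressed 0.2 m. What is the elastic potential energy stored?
PE = ½kx² = ½×221×0.2² = 4.42 J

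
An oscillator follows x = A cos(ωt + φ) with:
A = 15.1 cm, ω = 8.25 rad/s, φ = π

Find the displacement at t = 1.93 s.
x = A cos(ωt + φ) = 15.1×cos(8.25×1.93 + π) = 14.75 cm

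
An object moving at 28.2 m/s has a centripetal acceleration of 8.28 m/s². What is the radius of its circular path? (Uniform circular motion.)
r = v²/a_c = 28.2²/8.28 = 96.04 m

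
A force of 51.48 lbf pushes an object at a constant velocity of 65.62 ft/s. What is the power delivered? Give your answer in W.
P = Fv = 229 N × 20 m/s = 4580 W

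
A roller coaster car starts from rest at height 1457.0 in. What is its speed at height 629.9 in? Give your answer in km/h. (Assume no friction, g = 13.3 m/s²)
mgh₁ = ½mv₂² + mgh₂ → v₂ = √(2g(h₁−h₂)) = √(2×13.3×(37.01−16)) = 23.64 m/s = 85.1 km/h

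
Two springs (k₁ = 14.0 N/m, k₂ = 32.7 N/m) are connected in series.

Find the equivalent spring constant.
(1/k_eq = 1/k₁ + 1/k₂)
1/k_eq = 1/14.0 + 1/32.7 = 0.10201; k_eq = 9.803 N/m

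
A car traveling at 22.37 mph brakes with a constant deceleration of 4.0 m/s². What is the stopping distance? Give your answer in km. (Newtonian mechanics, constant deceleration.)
d = v₀² / (2a) (with unit conversion) = 0.0125 km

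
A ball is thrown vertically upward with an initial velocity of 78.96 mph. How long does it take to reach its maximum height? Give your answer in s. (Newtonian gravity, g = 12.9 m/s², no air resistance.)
t_up = v₀/g (with unit conversion) = 2.736 s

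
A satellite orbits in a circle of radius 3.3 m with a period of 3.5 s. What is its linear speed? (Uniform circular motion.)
v = 2πr/T = 2π×3.3/3.5 = 5.92 m/s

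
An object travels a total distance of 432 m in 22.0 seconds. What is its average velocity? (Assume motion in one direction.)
v_avg = Δd / Δt = 432 / 22.0 = 19.64 m/s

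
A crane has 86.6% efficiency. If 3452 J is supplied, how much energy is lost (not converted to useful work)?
W_out = η × W_in = 0.866×3452 = 2989.4 J
W_lost = W_in − W_out = 3452 − 2989.4 = 462.57 J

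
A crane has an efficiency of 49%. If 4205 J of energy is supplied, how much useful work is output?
W_out = η × W_in = 0.49 × 4205 = 2060.4 J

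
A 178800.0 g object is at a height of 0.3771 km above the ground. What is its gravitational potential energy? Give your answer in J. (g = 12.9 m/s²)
PE = mgh = 178.8 kg × 12.9 m/s² × 377.1 m = 8.698e+05 J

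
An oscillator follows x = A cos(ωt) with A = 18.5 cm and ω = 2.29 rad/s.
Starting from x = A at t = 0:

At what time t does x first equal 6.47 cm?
cos(ωt) = x/A = 6.47/18.5 = 0.3497
ωt = arccos(0.3497) = 1.214 rad
t = 1.214/2.29 = 0.5299 s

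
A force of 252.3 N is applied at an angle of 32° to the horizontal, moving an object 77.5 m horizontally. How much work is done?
W = Fd cosθ = 252.3×77.5×cos(32°) = 16582.0 J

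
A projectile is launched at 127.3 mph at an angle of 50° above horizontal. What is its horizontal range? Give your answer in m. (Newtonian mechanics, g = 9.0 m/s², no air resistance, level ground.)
R = v₀² sin(2θ) / g (with unit conversion) = 354.4 m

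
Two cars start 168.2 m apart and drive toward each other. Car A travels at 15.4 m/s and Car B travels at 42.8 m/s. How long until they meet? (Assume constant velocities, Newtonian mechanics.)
Combined speed: v_combined = 15.4 + 42.8 = 58.2 m/s
Time to meet: t = d/58.2 = 168.2/58.2 = 2.89 s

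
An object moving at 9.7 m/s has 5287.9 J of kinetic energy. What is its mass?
KE = ½mv² → m = 2KE/v² = 2×5287.9/9.7² = 112.4 kg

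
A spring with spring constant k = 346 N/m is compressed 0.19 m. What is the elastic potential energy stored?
PE = ½kx² = ½×346×0.19² = 6.245 J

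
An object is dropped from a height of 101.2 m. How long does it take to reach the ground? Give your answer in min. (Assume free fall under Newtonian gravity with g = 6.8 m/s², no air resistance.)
t = √(2h/g) (with unit conversion) = 0.09093 min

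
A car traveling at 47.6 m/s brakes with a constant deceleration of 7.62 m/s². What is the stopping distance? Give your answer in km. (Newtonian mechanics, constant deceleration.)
d = v₀² / (2a) (with unit conversion) = 0.1487 km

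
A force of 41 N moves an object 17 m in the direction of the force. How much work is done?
W = Fd = 41×17 = 697.0 J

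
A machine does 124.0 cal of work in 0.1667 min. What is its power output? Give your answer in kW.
P = W/t = 518.8 J / 10 s = 51.87 W = 0.05187 kW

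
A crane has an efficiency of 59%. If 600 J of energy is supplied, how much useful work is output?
W_out = η × W_in = 0.59 × 600 = 354.0 J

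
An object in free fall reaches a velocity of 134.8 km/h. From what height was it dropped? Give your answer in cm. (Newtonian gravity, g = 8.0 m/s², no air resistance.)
h = v²/(2g) (with unit conversion) = 8763.0 cm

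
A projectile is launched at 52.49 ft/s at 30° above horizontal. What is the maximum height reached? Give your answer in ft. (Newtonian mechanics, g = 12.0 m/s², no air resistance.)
H = v₀²sin²(θ)/(2g) (with unit conversion) = 8.748 ft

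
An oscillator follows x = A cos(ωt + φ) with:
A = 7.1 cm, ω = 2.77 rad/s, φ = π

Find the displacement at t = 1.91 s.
x = A cos(ωt + φ) = 7.1×cos(2.77×1.91 + π) = -3.881 cm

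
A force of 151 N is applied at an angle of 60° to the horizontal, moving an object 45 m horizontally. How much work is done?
W = Fd cosθ = 151×45×cos(60°) = 3397.5 J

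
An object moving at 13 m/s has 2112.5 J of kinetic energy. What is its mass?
KE = ½mv² → m = 2KE/v² = 2×2112.5/13² = 25.0 kg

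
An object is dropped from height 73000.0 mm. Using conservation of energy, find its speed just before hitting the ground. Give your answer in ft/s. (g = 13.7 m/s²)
mgh = ½mv² → v = √(2gh) = √(2×13.7×73) = 44.72 m/s = 146.7 ft/s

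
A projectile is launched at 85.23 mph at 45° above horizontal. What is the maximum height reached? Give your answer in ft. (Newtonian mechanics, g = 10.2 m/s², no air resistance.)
H = v₀²sin²(θ)/(2g) (with unit conversion) = 116.7 ft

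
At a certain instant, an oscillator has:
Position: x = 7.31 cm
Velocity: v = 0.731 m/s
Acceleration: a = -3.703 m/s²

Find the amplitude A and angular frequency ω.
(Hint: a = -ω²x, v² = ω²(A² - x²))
a = −ω²x → ω = √(|a|/x) = √(3.703/0.0731) = 7.117 rad/s
v² = ω²(A² − x²) → A = √(x² + v²/ω²) = √(0.0731² + 0.731²/7.117²) = 0.1261 m = 12.61 cm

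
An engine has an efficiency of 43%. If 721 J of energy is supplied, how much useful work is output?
W_out = η × W_in = 0.43 × 721 = 310.03 J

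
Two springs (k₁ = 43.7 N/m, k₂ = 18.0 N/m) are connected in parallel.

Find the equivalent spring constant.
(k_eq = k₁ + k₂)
k_eq = k₁ + k₂ = 43.7 + 18.0 = 61.7 N/m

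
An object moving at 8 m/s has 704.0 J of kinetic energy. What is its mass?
KE = ½mv² → m = 2KE/v² = 2×704.0/8² = 22.0 kg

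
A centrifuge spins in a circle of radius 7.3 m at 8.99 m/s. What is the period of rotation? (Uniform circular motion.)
T = 2πr/v = 2π×7.3/8.99 = 5.1 s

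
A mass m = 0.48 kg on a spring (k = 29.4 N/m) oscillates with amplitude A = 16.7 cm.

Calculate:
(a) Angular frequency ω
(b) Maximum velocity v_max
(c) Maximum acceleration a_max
ω = √(k/m) = √(29.4/0.48) = 7.826 rad/s
v_max = ωA = 7.826×0.167 = 1.307 m/s
a_max = ω²A = 7.826²×0.167 = 10.23 m/s²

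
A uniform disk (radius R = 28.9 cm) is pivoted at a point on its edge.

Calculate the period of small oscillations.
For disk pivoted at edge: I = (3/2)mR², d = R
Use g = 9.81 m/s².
I/m = (3/2)R² = 0.1253 m²; d = R = 0.289 m
T = 2π√((3/2)R²/(gR)) = 2π√(3R/(2g)) = 1.321 s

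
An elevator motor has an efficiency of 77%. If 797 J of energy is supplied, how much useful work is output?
W_out = η × W_in = 0.77 × 797 = 613.69 J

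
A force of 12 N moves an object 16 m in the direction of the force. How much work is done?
W = Fd = 12×16 = 192.0 J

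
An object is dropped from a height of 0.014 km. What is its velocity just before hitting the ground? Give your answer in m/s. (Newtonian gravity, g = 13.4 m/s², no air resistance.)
v = √(2gh) (with unit conversion) = 19.37 m/s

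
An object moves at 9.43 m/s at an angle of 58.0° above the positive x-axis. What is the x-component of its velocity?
vₓ = v cos(θ) = 9.43 × cos(58.0°) = 5.0 m/s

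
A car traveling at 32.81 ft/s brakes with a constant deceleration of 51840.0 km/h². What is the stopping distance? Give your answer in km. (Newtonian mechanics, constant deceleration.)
d = v₀² / (2a) (with unit conversion) = 0.0125 km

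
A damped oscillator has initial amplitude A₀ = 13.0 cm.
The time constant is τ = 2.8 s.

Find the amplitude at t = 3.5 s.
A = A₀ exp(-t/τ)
A = A₀ exp(−t/τ) = 13.0×exp(−3.5/2.8) = 3.725 cm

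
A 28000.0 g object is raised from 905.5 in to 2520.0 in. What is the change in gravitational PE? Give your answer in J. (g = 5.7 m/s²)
ΔPE = mg(h₂ − h₁) = 28 kg × 5.7 m/s² × (64.01 − 23) m = 6545 J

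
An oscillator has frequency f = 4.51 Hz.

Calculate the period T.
T = 1/f = 1/4.51 = 0.2217 s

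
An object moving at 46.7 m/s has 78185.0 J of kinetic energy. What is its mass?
KE = ½mv² → m = 2KE/v² = 2×78185.0/46.7² = 71.7 kg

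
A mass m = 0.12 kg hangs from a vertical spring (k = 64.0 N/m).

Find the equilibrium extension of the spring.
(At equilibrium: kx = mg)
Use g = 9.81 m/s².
x_eq = mg/k = 0.12×9.81/64.0 = 0.01839 m = 1.839 cm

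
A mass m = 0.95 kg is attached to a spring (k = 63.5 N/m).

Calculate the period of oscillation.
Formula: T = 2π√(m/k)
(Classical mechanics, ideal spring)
T = 2π√(m/k) = 2π√(0.95/63.5) = 0.7685 s; f = 1/T = 1.301 Hz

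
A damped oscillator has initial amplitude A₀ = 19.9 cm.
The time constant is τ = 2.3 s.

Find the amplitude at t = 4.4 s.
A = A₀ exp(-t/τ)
A = A₀ exp(−t/τ) = 19.9×exp(−4.4/2.3) = 2.938 cm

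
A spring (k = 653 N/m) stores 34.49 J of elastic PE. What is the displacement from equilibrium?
PE = ½kx² → x = √(2PE/k) = √(2×34.49/653) = 0.325 m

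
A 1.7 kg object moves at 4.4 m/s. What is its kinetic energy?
KE = ½mv² = ½×1.7×4.4² = 16.456 J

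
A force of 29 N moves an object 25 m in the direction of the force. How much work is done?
W = Fd = 29×25 = 725.0 J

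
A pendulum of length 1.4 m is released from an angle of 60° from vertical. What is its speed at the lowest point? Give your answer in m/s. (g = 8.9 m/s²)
h = L(1 − cosθ) = 1.4×(1 − cos60°) = 0.7 m
v = √(2gh) = √(2×8.9×0.7) = 3.53 m/s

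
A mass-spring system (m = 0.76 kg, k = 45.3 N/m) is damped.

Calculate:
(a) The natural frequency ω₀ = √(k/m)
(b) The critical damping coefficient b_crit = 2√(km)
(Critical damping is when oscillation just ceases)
ω₀ = √(k/m) = √(45.3/0.76) = 7.72 rad/s
b_crit = 2√(km) = 2√(45.3×0.76) = 11.74 kg/s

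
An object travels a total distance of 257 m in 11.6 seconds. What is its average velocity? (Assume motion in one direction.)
v_avg = Δd / Δt = 257 / 11.6 = 22.16 m/s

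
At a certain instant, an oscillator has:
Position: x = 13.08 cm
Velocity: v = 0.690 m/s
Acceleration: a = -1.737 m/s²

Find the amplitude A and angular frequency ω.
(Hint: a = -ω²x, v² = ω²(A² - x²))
a = −ω²x → ω = √(|a|/x) = √(1.737/0.1308) = 3.644 rad/s
v² = ω²(A² − x²) → A = √(x² + v²/ω²) = √(0.1308² + 0.69²/3.644²) = 0.2301 m = 23.01 cm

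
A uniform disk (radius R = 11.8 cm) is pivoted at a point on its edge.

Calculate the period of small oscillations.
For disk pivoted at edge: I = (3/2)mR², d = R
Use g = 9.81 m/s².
I/m = (3/2)R² = 0.02089 m²; d = R = 0.118 m
T = 2π√((3/2)R²/(gR)) = 2π√(3R/(2g)) = 0.844 s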